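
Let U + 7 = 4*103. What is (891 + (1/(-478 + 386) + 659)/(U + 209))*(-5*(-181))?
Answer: 45604248675/56488 ≈ 8.0733e+5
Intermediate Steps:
U = 405 (U = -7 + 4*103 = -7 + 412 = 405)
(891 + (1/(-478 + 386) + 659)/(U + 209))*(-5*(-181)) = (891 + (1/(-478 + 386) + 659)/(405 + 209))*(-5*(-181)) = (891 + (1/(-92) + 659)/614)*905 = (891 + (-1/92 + 659)*(1/614))*905 = (891 + (60627/92)*(1/614))*905 = (891 + 60627/56488)*905 = (50391435/56488)*905 = 45604248675/56488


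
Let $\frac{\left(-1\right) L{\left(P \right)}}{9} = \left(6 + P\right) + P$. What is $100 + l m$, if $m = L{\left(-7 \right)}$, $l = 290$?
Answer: $20980$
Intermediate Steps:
$L{\left(P \right)} = -54 - 18 P$ ($L{\left(P \right)} = - 9 \left(\left(6 + P\right) + P\right) = - 9 \left(6 + 2 P\right) = -54 - 18 P$)
$m = 72$ ($m = -54 - -126 = -54 + 126 = 72$)
$100 + l m = 100 + 290 \cdot 72 = 100 + 20880 = 20980$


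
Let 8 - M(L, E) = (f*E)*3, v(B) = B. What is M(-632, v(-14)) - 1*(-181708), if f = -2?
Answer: 181632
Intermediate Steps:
M(L, E) = 8 + 6*E (M(L, E) = 8 - (-2*E)*3 = 8 - (-6)*E = 8 + 6*E)
M(-632, v(-14)) - 1*(-181708) = (8 + 6*(-14)) - 1*(-181708) = (8 - 84) + 181708 = -76 + 181708 = 181632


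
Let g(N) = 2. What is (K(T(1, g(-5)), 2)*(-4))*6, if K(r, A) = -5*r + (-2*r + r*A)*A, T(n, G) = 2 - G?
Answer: 0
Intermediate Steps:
K(r, A) = -5*r + A*(-2*r + A*r) (K(r, A) = -5*r + (-2*r + A*r)*A = -5*r + A*(-2*r + A*r))
(K(T(1, g(-5)), 2)*(-4))*6 = (((2 - 1*2)*(-5 + 2² - 2*2))*(-4))*6 = (((2 - 2)*(-5 + 4 - 4))*(-4))*6 = ((0*(-5))*(-4))*6 = (0*(-4))*6 = 0*6 = 0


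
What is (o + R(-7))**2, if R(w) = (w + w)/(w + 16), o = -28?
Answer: 70756/81 ≈ 873.53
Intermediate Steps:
R(w) = 2*w/(16 + w) (R(w) = (2*w)/(16 + w) = 2*w/(16 + w))
(o + R(-7))**2 = (-28 + 2*(-7)/(16 - 7))**2 = (-28 + 2*(-7)/9)**2 = (-28 + 2*(-7)*(1/9))**2 = (-28 - 14/9)**2 = (-266/9)**2 = 70756/81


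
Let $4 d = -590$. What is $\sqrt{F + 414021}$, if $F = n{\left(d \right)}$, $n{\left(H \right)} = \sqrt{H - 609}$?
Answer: $\frac{\sqrt{1656084 + 2 i \sqrt{3026}}}{2} \approx 643.44 + 0.021373 i$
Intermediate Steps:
$d = - \frac{295}{2}$ ($d = \frac{1}{4} \left(-590\right) = - \frac{295}{2} \approx -147.5$)
$n{\left(H \right)} = \sqrt{-609 + H}$
$F = \frac{i \sqrt{3026}}{2}$ ($F = \sqrt{-609 - \frac{295}{2}} = \sqrt{- \frac{1513}{2}} = \frac{i \sqrt{3026}}{2} \approx 27.505 i$)
$\sqrt{F + 414021} = \sqrt{\frac{i \sqrt{3026}}{2} + 414021} = \sqrt{414021 + \frac{i \sqrt{3026}}{2}}$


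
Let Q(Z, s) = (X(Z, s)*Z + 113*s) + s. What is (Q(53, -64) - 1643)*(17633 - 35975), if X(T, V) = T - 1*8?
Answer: 120213468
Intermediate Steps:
X(T, V) = -8 + T (X(T, V) = T - 8 = -8 + T)
Q(Z, s) = 114*s + Z*(-8 + Z) (Q(Z, s) = ((-8 + Z)*Z + 113*s) + s = (Z*(-8 + Z) + 113*s) + s = (113*s + Z*(-8 + Z)) + s = 114*s + Z*(-8 + Z))
(Q(53, -64) - 1643)*(17633 - 35975) = ((114*(-64) + 53*(-8 + 53)) - 1643)*(17633 - 35975) = ((-7296 + 53*45) - 1643)*(-18342) = ((-7296 + 2385) - 1643)*(-18342) = (-4911 - 1643)*(-18342) = -6554*(-18342) = 120213468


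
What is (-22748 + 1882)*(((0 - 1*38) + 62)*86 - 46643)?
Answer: 930185414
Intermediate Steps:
(-22748 + 1882)*(((0 - 1*38) + 62)*86 - 46643) = -20866*(((0 - 38) + 62)*86 - 46643) = -20866*((-38 + 62)*86 - 46643) = -20866*(24*86 - 46643) = -20866*(2064 - 46643) = -20866*(-44579) = 930185414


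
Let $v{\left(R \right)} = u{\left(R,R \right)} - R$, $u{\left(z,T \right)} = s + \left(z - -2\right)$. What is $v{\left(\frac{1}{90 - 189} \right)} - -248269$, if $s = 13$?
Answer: $248284$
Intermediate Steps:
$u{\left(z,T \right)} = 15 + z$ ($u{\left(z,T \right)} = 13 + \left(z - -2\right) = 13 + \left(z + 2\right) = 13 + \left(2 + z\right) = 15 + z$)
$v{\left(R \right)} = 15$ ($v{\left(R \right)} = \left(15 + R\right) - R = 15$)
$v{\left(\frac{1}{90 - 189} \right)} - -248269 = 15 - -248269 = 15 + 248269 = 248284$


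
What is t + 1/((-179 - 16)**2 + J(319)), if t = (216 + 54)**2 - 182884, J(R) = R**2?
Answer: -15374223423/139786 ≈ -1.0998e+5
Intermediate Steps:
t = -109984 (t = 270**2 - 182884 = 72900 - 182884 = -109984)
t + 1/((-179 - 16)**2 + J(319)) = -109984 + 1/((-179 - 16)**2 + 319**2) = -109984 + 1/((-195)**2 + 101761) = -109984 + 1/(38025 + 101761) = -109984 + 1/139786 = -15374223423/139786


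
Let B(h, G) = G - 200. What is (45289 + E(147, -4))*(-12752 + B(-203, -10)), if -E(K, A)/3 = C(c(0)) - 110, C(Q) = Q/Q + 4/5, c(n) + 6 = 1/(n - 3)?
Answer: -2956217416/5 ≈ -5.9124e+8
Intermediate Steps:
c(n) = -6 + 1/(-3 + n) (c(n) = -6 + 1/(n - 3) = -6 + 1/(-3 + n))
C(Q) = 9/5 (C(Q) = 1 + 4*(⅕) = 1 + ⅘ = 9/5)
B(h, G) = -200 + G
E(K, A) = 1623/5 (E(K, A) = -3*(9/5 - 110) = -3*(-541/5) = 1623/5)
(45289 + E(147, -4))*(-12752 + B(-203, -10)) = (45289 + 1623/5)*(-12752 + (-200 - 10)) = 228068*(-12752 - 210)/5 = (228068/5)*(-12962) = -2956217416/5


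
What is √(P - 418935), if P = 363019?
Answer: 2*I*√13979 ≈ 236.47*I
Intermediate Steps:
√(P - 418935) = √(363019 - 418935) = √(-55916) = 2*I*√13979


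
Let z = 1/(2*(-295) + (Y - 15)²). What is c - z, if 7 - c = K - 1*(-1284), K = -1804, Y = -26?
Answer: 574956/1091 ≈ 527.00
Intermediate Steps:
c = 527 (c = 7 - (-1804 - 1*(-1284)) = 7 - (-1804 + 1284) = 7 - 1*(-520) = 7 + 520 = 527)
z = 1/1091 (z = 1/(2*(-295) + (-26 - 15)²) = 1/(-590 + (-41)²) = 1/(-590 + 1681) = 1/1091 ≈ 0.00091659)
c - z = 527 - 1*1/1091 = 527 - 1/1091 = 574956/1091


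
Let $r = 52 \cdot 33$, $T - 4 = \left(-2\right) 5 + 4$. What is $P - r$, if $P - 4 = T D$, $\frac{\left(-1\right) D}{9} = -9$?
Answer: $-1874$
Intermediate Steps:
$D = 81$ ($D = \left(-9\right) \left(-9\right) = 81$)
$T = -2$ ($T = 4 + \left(\left(-2\right) 5 + 4\right) = 4 + \left(-10 + 4\right) = 4 - 6 = -2$)
$r = 1716$
$P = -158$ ($P = 4 - 162 = -158$)
$P - r = -158 - 1716 = -1874$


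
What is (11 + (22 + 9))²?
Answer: 1764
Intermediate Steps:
(11 + (22 + 9))² = (11 + 31)² = 42² = 1764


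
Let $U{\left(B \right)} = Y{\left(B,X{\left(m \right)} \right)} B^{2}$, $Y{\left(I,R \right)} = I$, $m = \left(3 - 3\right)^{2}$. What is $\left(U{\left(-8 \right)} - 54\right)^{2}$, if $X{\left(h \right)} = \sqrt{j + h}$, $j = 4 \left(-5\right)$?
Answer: $320356$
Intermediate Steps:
$j = -20$
$m = 0$ ($m = 0^{2} = 0$)
$X{\left(h \right)} = \sqrt{-20 + h}$
$U{\left(B \right)} = B^{3}$ ($U{\left(B \right)} = B B^{2} = B^{3}$)
$\left(U{\left(-8 \right)} - 54\right)^{2} = \left(\left(-8\right)^{3} - 54\right)^{2} = \left(-512 - 54\right)^{2} = \left(-566\right)^{2} = 320356$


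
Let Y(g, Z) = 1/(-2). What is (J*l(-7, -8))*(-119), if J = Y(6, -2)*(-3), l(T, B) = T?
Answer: 2499/2 ≈ 1249.5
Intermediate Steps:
Y(g, Z) = -½
J = 3/2 (J = -½*(-3) = 3/2 ≈ 1.5000)
(J*l(-7, -8))*(-119) = ((3/2)*(-7))*(-119) = -21/2*(-119) = 2499/2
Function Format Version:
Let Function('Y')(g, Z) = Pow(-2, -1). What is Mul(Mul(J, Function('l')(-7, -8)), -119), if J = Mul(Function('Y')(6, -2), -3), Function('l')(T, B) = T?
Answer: Rational(2499, 2) ≈ 1249.5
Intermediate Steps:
Function('Y')(g, Z) = Rational(-1, 2)
J = Rational(3, 2) (J = Mul(Rational(-1, 2), -3) = Rational(3, 2) ≈ 1.5000)
Mul(Mul(J, Function('l')(-7, -8)), -119) = Mul(Mul(Rational(3, 2), -7), -119) = Mul(Rational(-21, 2), -119) = Rational(2499, 2)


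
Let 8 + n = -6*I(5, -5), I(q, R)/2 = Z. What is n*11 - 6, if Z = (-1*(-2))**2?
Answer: -622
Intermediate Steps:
Z = 4 (Z = 2**2 = 4)
I(q, R) = 8 (I(q, R) = 2*4 = 8)
n = -56 (n = -8 - 6*8 = -8 - 48 = -56)
n*11 - 6 = -56*11 - 6 = -616 - 6 = -622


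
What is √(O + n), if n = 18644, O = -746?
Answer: √17898 ≈ 133.78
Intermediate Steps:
√(O + n) = √(-746 + 18644) = √17898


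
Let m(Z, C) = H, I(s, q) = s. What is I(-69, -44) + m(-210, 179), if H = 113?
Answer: 44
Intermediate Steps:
m(Z, C) = 113
I(-69, -44) + m(-210, 179) = -69 + 113 = 44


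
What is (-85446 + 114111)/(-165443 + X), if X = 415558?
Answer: 5733/50023 ≈ 0.11461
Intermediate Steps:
(-85446 + 114111)/(-165443 + X) = (-85446 + 114111)/(-165443 + 415558) = 28665/250115 = 28665*(1/250115) = 5733/50023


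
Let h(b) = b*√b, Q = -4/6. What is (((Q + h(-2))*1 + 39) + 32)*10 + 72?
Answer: 2326/3 - 20*I*√2 ≈ 775.33 - 28.284*I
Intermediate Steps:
Q = -⅔ (Q = -4*⅙ = -⅔ ≈ -0.66667)
h(b) = b^(3/2)
(((Q + h(-2))*1 + 39) + 32)*10 + 72 = (((-⅔ + (-2)^(3/2))*1 + 39) + 32)*10 + 72 = (((-⅔ - 2*I*√2)*1 + 39) + 32)*10 + 72 = (((-⅔ - 2*I*√2) + 39) + 32)*10 + 72 = ((115/3 - 2*I*√2) + 32)*10 + 72 = (211/3 - 2*I*√2)*10 + 72 = (2110/3 - 20*I*√2) + 72 = 2326/3 - 20*I*√2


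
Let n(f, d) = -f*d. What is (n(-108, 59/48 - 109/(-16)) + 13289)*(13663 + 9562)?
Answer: 657615875/2 ≈ 3.2881e+8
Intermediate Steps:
n(f, d) = -d*f
(n(-108, 59/48 - 109/(-16)) + 13289)*(13663 + 9562) = (-1*(59/48 - 109/(-16))*(-108) + 13289)*(13663 + 9562) = (-1*(59*(1/48) - 109*(-1/16))*(-108) + 13289)*23225 = (-1*(59/48 + 109/16)*(-108) + 13289)*23225 = (-1*193/24*(-108) + 13289)*23225 = (1737/2 + 13289)*23225 = (28315/2)*23225 = 657615875/2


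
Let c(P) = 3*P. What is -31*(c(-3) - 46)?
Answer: 1705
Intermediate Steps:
-31*(c(-3) - 46) = -31*(3*(-3) - 46) = -31*(-9 - 46) = -31*(-55) = 1705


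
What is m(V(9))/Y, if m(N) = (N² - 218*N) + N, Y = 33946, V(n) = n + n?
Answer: -1791/16973 ≈ -0.10552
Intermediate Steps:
V(n) = 2*n
m(N) = N² - 217*N
m(V(9))/Y = ((2*9)*(-217 + 2*9))/33946 = (18*(-217 + 18))*(1/33946) = (18*(-199))*(1/33946) = -3582*1/33946 = -1791/16973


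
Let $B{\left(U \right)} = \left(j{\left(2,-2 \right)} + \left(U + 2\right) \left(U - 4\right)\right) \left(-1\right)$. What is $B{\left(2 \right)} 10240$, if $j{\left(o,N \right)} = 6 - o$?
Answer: $40960$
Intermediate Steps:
$B{\left(U \right)} = -4 - \left(-4 + U\right) \left(2 + U\right)$ ($B{\left(U \right)} = \left(\left(6 - 2\right) + \left(U + 2\right) \left(U - 4\right)\right) \left(-1\right) = \left(\left(6 - 2\right) + \left(2 + U\right) \left(-4 + U\right)\right) \left(-1\right) = \left(4 + \left(-4 + U\right) \left(2 + U\right)\right) \left(-1\right) = -4 - \left(-4 + U\right) \left(2 + U\right)$)
$B{\left(2 \right)} 10240 = \left(4 - 2^{2} + 2 \cdot 2\right) 10240 = \left(4 - 4 + 4\right) 10240 = 4 \cdot 10240 = 40960$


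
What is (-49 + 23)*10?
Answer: -260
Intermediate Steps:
(-49 + 23)*10 = -26*10 = -260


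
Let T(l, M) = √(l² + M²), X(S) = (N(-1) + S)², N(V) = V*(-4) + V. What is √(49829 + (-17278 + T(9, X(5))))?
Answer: √(32551 + √4177) ≈ 180.60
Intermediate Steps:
N(V) = -3*V (N(V) = -4*V + V = -3*V)
X(S) = (3 + S)² (X(S) = (-3*(-1) + S)² = (3 + S)²)
T(l, M) = √(M² + l²)
√(49829 + (-17278 + T(9, X(5)))) = √(49829 + (-17278 + √(((3 + 5)²)² + 9²))) = √(49829 + (-17278 + √((8²)² + 81))) = √(49829 + (-17278 + √(64² + 81))) = √(49829 + (-17278 + √(4096 + 81))) = √(49829 + (-17278 + √4177)) = √(32551 + √4177)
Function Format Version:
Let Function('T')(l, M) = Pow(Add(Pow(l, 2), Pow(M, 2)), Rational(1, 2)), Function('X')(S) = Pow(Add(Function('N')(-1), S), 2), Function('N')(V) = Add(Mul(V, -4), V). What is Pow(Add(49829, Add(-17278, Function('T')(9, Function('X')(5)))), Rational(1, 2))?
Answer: Pow(Add(32551, Pow(4177, Rational(1, 2))), Rational(1, 2)) ≈ 180.60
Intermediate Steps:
Function('N')(V) = Mul(-3, V) (Function('N')(V) = Add(Mul(-4, V), V) = Mul(-3, V))
Function('X')(S) = Pow(Add(3, S), 2) (Function('X')(S) = Pow(Add(Mul(-3, -1), S), 2) = Pow(Add(3, S), 2))
Function('T')(l, M) = Pow(Add(Pow(M, 2), Pow(l, 2)), Rational(1, 2))
Pow(Add(49829, Add(-17278, Function('T')(9, Function('X')(5)))), Rational(1, 2)) = Pow(Add(49829, Add(-17278, Pow(Add(Pow(Pow(Add(3, 5), 2), 2), Pow(9, 2)), Rational(1, 2)))), Rational(1, 2)) = Pow(Add(49829, Add(-17278, Pow(Add(Pow(Pow(8, 2), 2), 81), Rational(1, 2)))), Rational(1, 2)) = Pow(Add(49829, Add(-17278, Pow(Add(Pow(64, 2), 81), Rational(1, 2)))), Rational(1, 2)) = Pow(Add(49829, Add(-17278, Pow(Add(4096, 81), Rational(1, 2)))), Rational(1, 2)) = Pow(Add(49829, Add(-17278, Pow(4177, Rational(1, 2)))), Rational(1, 2)) = Pow(Add(32551, Pow(4177, Rational(1, 2))), Rational(1, 2))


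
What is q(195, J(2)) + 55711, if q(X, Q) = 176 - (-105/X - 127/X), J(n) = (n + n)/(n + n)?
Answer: 10898197/195 ≈ 55888.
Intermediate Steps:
J(n) = 1 (J(n) = (2*n)/((2*n)) = (2*n)*(1/(2*n)) = 1)
q(X, Q) = 176 + 232/X (q(X, Q) = 176 - (-232)/X = 176 + 232/X)
q(195, J(2)) + 55711 = (176 + 232/195) + 55711 = 34552/195 + 55711 = 10898197/195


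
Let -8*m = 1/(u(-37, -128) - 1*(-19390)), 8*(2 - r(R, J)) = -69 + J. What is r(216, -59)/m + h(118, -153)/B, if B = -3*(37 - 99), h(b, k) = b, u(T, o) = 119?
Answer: -261264469/93 ≈ -2.8093e+6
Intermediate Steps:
r(R, J) = 85/8 - J/8 (r(R, J) = 2 - (-69 + J)/8 = 2 + (69/8 - J/8) = 85/8 - J/8)
B = 186 (B = -3*(-62) = 186)
m = -1/156072 (m = -1/(8*(119 - 1*(-19390))) = -1/(8*(119 + 19390)) = -⅛/19509 = -⅛*1/19509 = -1/156072 ≈ -6.4073e-6)
r(216, -59)/m + h(118, -153)/B = (85/8 - ⅛*(-59))/(-1/156072) + 118/186 = (85/8 + 59/8)*(-156072) + 118*(1/186) = 18*(-156072) + 59/93 = -2809296 + 59/93 = -261264469/93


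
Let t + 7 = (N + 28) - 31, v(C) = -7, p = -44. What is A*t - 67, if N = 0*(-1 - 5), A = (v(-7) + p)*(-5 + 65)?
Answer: 30533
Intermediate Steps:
A = -3060 (A = (-7 - 44)*(-5 + 65) = -51*60 = -3060)
N = 0 (N = 0*(-6) = 0)
t = -10 (t = -7 + ((0 + 28) - 31) = -7 + (28 - 31) = -7 - 3 = -10)
A*t - 67 = -3060*(-10) - 67 = 30600 - 67 = 30533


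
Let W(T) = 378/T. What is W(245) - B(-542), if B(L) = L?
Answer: 19024/35 ≈ 543.54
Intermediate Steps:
W(245) - B(-542) = 378/245 - 1*(-542) = 378*(1/245) + 542 = 54/35 + 542 = 19024/35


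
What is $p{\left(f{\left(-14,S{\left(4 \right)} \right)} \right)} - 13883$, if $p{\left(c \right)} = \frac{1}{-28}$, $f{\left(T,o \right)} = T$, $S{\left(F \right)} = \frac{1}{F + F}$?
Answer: $- \frac{388725}{28} \approx -13883.0$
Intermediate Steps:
$S{\left(F \right)} = \frac{1}{2 F}$
$p{\left(c \right)} = - \frac{1}{28}$
$p{\left(f{\left(-14,S{\left(4 \right)} \right)} \right)} - 13883 = - \frac{1}{28} - 13883 = - \frac{388725}{28}$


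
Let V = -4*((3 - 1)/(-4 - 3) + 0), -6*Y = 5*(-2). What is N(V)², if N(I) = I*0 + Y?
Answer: 25/9 ≈ 2.7778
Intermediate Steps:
Y = 5/3 (Y = -5*(-2)/6 = -⅙*(-10) = 5/3 ≈ 1.6667)
V = 8/7 (V = -4*(2/(-7) + 0) = -4*(2*(-⅐) + 0) = -4*(-2/7 + 0) = -4*(-2/7) = 8/7 ≈ 1.1429)
N(I) = 5/3 (N(I) = I*0 + 5/3 = 0 + 5/3 = 5/3)
N(V)² = (5/3)² = 25/9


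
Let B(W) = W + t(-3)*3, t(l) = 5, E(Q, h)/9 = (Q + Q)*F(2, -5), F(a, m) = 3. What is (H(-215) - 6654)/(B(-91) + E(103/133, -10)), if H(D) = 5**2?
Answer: 881657/4546 ≈ 193.94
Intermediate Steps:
H(D) = 25
E(Q, h) = 54*Q (E(Q, h) = 9*((Q + Q)*3) = 9*((2*Q)*3) = 9*(6*Q) = 54*Q)
B(W) = 15 + W (B(W) = W + 5*3 = W + 15 = 15 + W)
(H(-215) - 6654)/(B(-91) + E(103/133, -10)) = (25 - 6654)/((15 - 91) + 54*(103/133)) = -6629/(-76 + 54*(103*(1/133))) = -6629/(-76 + 54*(103/133)) = -6629/(-76 + 5562/133) = -6629/(-4546/133) = -6629*(-133/4546) = 881657/4546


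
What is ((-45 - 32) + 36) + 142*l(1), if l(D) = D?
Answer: 101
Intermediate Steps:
((-45 - 32) + 36) + 142*l(1) = ((-45 - 32) + 36) + 142*1 = (-77 + 36) + 142 = -41 + 142 = 101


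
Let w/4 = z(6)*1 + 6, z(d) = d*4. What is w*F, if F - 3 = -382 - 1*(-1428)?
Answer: 125880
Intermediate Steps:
z(d) = 4*d
F = 1049 (F = 3 + (-382 - 1*(-1428)) = 3 + (-382 + 1428) = 3 + 1046 = 1049)
w = 120 (w = 4*((4*6)*1 + 6) = 4*(24*1 + 6) = 4*(24 + 6) = 4*30 = 120)
w*F = 120*1049 = 125880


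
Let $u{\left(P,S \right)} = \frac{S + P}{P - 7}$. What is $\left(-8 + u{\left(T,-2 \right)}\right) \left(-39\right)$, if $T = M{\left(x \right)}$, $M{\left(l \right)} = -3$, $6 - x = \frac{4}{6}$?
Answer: $\frac{585}{2} \approx 292.5$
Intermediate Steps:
$x = \frac{16}{3}$ ($x = 6 - \frac{4}{6} = 6 - 4 \cdot \frac{1}{6} = 6 - \frac{2}{3} = \frac{16}{3} \approx 5.3333$)
$T = -3$
$u{\left(P,S \right)} = \frac{P + S}{-7 + P}$
$\left(-8 + u{\left(T,-2 \right)}\right) \left(-39\right) = \left(-8 + \frac{-3 - 2}{-7 - 3}\right) \left(-39\right) = \left(-8 + \frac{1}{-10} \left(-5\right)\right) \left(-39\right) = \left(-8 - - \frac{1}{2}\right) \left(-39\right) = \left(-8 + \frac{1}{2}\right) \left(-39\right) = \left(- \frac{15}{2}\right) \left(-39\right) = \frac{585}{2}$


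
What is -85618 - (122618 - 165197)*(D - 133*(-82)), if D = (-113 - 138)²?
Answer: 3146800535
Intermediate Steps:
D = 63001 (D = (-251)² = 63001)
-85618 - (122618 - 165197)*(D - 133*(-82)) = -85618 - (122618 - 165197)*(63001 - 133*(-82)) = -85618 - (-42579)*(63001 + 10906) = -85618 - (-42579)*73907 = -85618 - 1*(-3146886153) = -85618 + 3146886153 = 3146800535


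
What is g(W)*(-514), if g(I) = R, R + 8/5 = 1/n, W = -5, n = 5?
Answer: 3598/5 ≈ 719.60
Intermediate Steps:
R = -7/5 (R = -8/5 + 1/5 = -8/5 + ⅕ = -7/5 ≈ -1.4000)
g(I) = -7/5
g(W)*(-514) = -7/5*(-514) = 3598/5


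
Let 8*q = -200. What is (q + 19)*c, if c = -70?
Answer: 420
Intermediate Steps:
q = -25 (q = (⅛)*(-200) = -25)
(q + 19)*c = (-25 + 19)*(-70) = -6*(-70) = 420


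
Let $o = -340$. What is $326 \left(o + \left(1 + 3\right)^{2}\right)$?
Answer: $-105624$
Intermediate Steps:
$326 \left(o + \left(1 + 3\right)^{2}\right) = 326 \left(-340 + \left(1 + 3\right)^{2}\right) = 326 \left(-340 + 4^{2}\right) = 326 \left(-340 + 16\right) = 326 \left(-324\right) = -105624$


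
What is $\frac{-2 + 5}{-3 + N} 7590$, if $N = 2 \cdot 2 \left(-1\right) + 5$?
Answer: $-11385$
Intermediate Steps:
$N = 1$ ($N = 2 \left(-2\right) + 5 = -4 + 5 = 1$)
$\frac{-2 + 5}{-3 + N} 7590 = \frac{-2 + 5}{-3 + 1} \cdot 7590 = \frac{3}{-2} \cdot 7590 = 3 \left(- \frac{1}{2}\right) 7590 = \left(- \frac{3}{2}\right) 7590 = -11385$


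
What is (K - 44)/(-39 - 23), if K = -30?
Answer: 37/31 ≈ 1.1935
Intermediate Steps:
(K - 44)/(-39 - 23) = (-30 - 44)/(-39 - 23) = -74/(-62) = -74*(-1/62) = 37/31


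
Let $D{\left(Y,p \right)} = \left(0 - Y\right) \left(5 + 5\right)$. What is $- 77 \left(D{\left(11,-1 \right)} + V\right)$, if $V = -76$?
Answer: $14322$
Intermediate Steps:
$D{\left(Y,p \right)} = - 10 Y$ ($D{\left(Y,p \right)} = - Y 10 = - 10 Y$)
$- 77 \left(D{\left(11,-1 \right)} + V\right) = - 77 \left(\left(-10\right) 11 - 76\right) = - 77 \left(-110 - 76\right) = \left(-77\right) \left(-186\right) = 14322$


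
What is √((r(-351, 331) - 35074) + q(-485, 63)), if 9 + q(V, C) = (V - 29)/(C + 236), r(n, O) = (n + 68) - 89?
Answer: 3*I*√352207349/299 ≈ 188.3*I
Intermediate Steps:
r(n, O) = -21 + n (r(n, O) = (68 + n) - 89 = -21 + n)
q(V, C) = -9 + (-29 + V)/(236 + C) (q(V, C) = -9 + (V - 29)/(C + 236) = -9 + (-29 + V)/(236 + C))
√((r(-351, 331) - 35074) + q(-485, 63)) = √(((-21 - 351) - 35074) + (-2153 - 485 - 9*63)/(236 + 63)) = √((-372 - 35074) + (-2153 - 485 - 567)/299) = √(-35446 + (1/299)*(-3205)) = √(-35446 - 3205/299) = √(-10601559/299) = 3*I*√352207349/299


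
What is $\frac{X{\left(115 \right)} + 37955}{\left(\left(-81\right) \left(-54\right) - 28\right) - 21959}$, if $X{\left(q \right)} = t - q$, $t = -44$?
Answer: $- \frac{37796}{17613} \approx -2.1459$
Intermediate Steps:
$X{\left(q \right)} = -44 - q$
$\frac{X{\left(115 \right)} + 37955}{\left(\left(-81\right) \left(-54\right) - 28\right) - 21959} = \frac{\left(-44 - 115\right) + 37955}{\left(\left(-81\right) \left(-54\right) - 28\right) - 21959} = \frac{\left(-44 - 115\right) + 37955}{\left(4374 - 28\right) - 21959} = \frac{-159 + 37955}{4346 - 21959} = \frac{37796}{-17613} = 37796 \left(- \frac{1}{17613}\right) = - \frac{37796}{17613}$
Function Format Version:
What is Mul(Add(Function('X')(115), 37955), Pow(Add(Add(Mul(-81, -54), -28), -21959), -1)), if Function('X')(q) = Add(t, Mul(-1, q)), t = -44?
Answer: Rational(-37796, 17613) ≈ -2.1459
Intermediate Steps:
Function('X')(q) = Add(-44, Mul(-1, q))
Mul(Add(Function('X')(115), 37955), Pow(Add(Add(Mul(-81, -54), -28), -21959), -1)) = Mul(Add(Add(-44, Mul(-1, 115)), 37955), Pow(Add(Add(Mul(-81, -54), -28), -21959), -1)) = Mul(Add(Add(-44, -115), 37955), Pow(Add(Add(4374, -28), -21959), -1)) = Mul(Add(-159, 37955), Pow(Add(4346, -21959), -1)) = Mul(37796, Pow(-17613, -1)) = Mul(37796, Rational(-1, 17613)) = Rational(-37796, 17613)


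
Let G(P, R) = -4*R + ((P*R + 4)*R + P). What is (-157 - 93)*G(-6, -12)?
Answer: 217500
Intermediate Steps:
G(P, R) = P - 4*R + R*(4 + P*R) (G(P, R) = -4*R + ((4 + P*R)*R + P) = -4*R + (R*(4 + P*R) + P) = -4*R + (P + R*(4 + P*R)) = P - 4*R + R*(4 + P*R))
(-157 - 93)*G(-6, -12) = (-157 - 93)*(-6*(1 + (-12)²)) = -(-1500)*(1 + 144) = -(-1500)*145 = -250*(-870) = 217500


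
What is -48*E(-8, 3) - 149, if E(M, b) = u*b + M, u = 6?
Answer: -629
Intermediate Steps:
E(M, b) = M + 6*b (E(M, b) = 6*b + M = M + 6*b)
-48*E(-8, 3) - 149 = -48*(-8 + 6*3) - 149 = -48*(-8 + 18) - 149 = -48*10 - 149 = -480 - 149 = -629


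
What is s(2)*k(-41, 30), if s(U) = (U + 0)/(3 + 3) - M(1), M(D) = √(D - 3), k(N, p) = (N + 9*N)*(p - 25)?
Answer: -2050/3 + 2050*I*√2 ≈ -683.33 + 2899.1*I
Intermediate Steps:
k(N, p) = 10*N*(-25 + p) (k(N, p) = (10*N)*(-25 + p) = 10*N*(-25 + p))
M(D) = √(-3 + D)
s(U) = U/6 - I*√2 (s(U) = (U + 0)/(3 + 3) - √(-3 + 1) = U/6 - √(-2) = U*(⅙) - I*√2 = U/6 - I*√2)
s(2)*k(-41, 30) = ((⅙)*2 - I*√2)*(10*(-41)*(-25 + 30)) = (⅓ - I*√2)*(10*(-41)*5) = (⅓ - I*√2)*(-2050) = -2050/3 + 2050*I*√2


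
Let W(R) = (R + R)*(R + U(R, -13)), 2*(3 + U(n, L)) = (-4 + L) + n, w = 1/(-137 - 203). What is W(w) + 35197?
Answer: 4068781023/115600 ≈ 35197.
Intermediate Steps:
w = -1/340 (w = 1/(-340) = -1/340 ≈ -0.0029412)
U(n, L) = -5 + L/2 + n/2 (U(n, L) = -3 + ((-4 + L) + n)/2 = -3 + (-4 + L + n)/2 = -3 + (-2 + L/2 + n/2) = -5 + L/2 + n/2)
W(R) = 2*R*(-23/2 + 3*R/2) (W(R) = (R + R)*(R + (-5 + (½)*(-13) + R/2)) = (2*R)*(R + (-5 - 13/2 + R/2)) = (2*R)*(R + (-23/2 + R/2)) = (2*R)*(-23/2 + 3*R/2) = 2*R*(-23/2 + 3*R/2))
W(w) + 35197 = -(-23 + 3*(-1/340))/340 + 35197 = -(-23 - 3/340)/340 + 35197 = -1/340*(-7823/340) + 35197 = 7823/115600 + 35197 = 4068781023/115600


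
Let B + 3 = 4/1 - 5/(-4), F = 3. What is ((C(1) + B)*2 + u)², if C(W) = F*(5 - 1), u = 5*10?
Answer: 24649/4 ≈ 6162.3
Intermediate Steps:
u = 50
C(W) = 12 (C(W) = 3*(5 - 1) = 3*4 = 12)
B = 9/4 (B = -3 + (4/1 - 5/(-4)) = -3 + (4*1 - 5*(-¼)) = -3 + (4 + 5/4) = -3 + 21/4 = 9/4 ≈ 2.2500)
((C(1) + B)*2 + u)² = ((12 + 9/4)*2 + 50)² = ((57/4)*2 + 50)² = (57/2 + 50)² = (157/2)² = 24649/4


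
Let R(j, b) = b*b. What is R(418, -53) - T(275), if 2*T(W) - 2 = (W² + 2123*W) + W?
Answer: -654109/2 ≈ -3.2705e+5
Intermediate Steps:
R(j, b) = b²
T(W) = 1 + W²/2 + 1062*W (T(W) = 1 + ((W² + 2123*W) + W)/2 = 1 + (W² + 2124*W)/2 = 1 + (W²/2 + 1062*W) = 1 + W²/2 + 1062*W)
R(418, -53) - T(275) = (-53)² - (1 + (½)*275² + 1062*275) = 2809 - (1 + (½)*75625 + 292050) = 2809 - (1 + 75625/2 + 292050) = 2809 - 1*659727/2 = 2809 - 659727/2 = -654109/2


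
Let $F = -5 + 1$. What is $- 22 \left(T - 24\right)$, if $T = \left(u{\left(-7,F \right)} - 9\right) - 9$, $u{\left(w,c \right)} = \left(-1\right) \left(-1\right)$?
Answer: $902$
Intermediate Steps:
$F = -4$
$u{\left(w,c \right)} = 1$
$T = -17$ ($T = \left(1 - 9\right) - 9 = -8 - 9 = -17$)
$- 22 \left(T - 24\right) = - 22 \left(-17 - 24\right) = \left(-22\right) \left(-41\right) = 902$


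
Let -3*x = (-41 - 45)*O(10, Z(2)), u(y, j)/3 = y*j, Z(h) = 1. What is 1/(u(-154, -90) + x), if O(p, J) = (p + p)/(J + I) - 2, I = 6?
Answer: 7/291232 ≈ 2.4036e-5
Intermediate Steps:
u(y, j) = 3*j*y (u(y, j) = 3*(y*j) = 3*(j*y) = 3*j*y)
O(p, J) = -2 + 2*p/(6 + J) (O(p, J) = (p + p)/(J + 6) - 2 = (2*p)/(6 + J) - 2 = 2*p/(6 + J) - 2 = -2 + 2*p/(6 + J))
x = 172/7 (x = -(-41 - 45)*2*(-6 + 10 - 1*1)/(6 + 1)/3 = -(-86)*2*(-6 + 10 - 1)/7/3 = -(-86)*2*(⅐)*3/3 = -(-86)*6/(3*7) = -⅓*(-516/7) = 172/7 ≈ 24.571)
1/(u(-154, -90) + x) = 1/(3*(-90)*(-154) + 172/7) = 1/(41580 + 172/7) = 1/(291232/7) = 7/291232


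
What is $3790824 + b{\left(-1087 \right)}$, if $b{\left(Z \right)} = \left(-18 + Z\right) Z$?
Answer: $4991959$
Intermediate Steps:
$b{\left(Z \right)} = Z \left(-18 + Z\right)$
$3790824 + b{\left(-1087 \right)} = 3790824 - 1087 \left(-18 - 1087\right) = 3790824 - -1201135 = 3790824 + 1201135 = 4991959$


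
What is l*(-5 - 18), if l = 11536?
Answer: -265328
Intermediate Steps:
l*(-5 - 18) = 11536*(-5 - 18) = 11536*(-23) = -265328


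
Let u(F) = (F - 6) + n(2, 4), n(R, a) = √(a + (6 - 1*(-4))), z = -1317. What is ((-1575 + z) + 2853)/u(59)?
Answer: -159/215 + 3*√14/215 ≈ -0.68733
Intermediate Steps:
n(R, a) = √(10 + a) (n(R, a) = √(a + (6 + 4)) = √(a + 10) = √(10 + a))
u(F) = -6 + F + √14 (u(F) = (F - 6) + √(10 + 4) = (-6 + F) + √14 = -6 + F + √14)
((-1575 + z) + 2853)/u(59) = ((-1575 - 1317) + 2853)/(-6 + 59 + √14) = (-2892 + 2853)/(53 + √14) = -39/(53 + √14)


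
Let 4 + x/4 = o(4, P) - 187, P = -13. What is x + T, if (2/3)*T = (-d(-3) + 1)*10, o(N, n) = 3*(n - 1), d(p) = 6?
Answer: -1007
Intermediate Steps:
o(N, n) = -3 + 3*n (o(N, n) = 3*(-1 + n) = -3 + 3*n)
x = -932 (x = -16 + 4*((-3 + 3*(-13)) - 187) = -16 + 4*((-3 - 39) - 187) = -16 + 4*(-42 - 187) = -16 + 4*(-229) = -16 - 916 = -932)
T = -75 (T = 3*((-1*6 + 1)*10)/2 = 3*((-6 + 1)*10)/2 = 3*(-5*10)/2 = (3/2)*(-50) = -75)
x + T = -932 - 75 = -1007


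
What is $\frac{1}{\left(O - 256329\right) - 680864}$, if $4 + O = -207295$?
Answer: $- \frac{1}{1144492} \approx -8.7375 \cdot 10^{-7}$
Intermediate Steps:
$O = -207299$ ($O = -4 - 207295 = -207299$)
$\frac{1}{\left(O - 256329\right) - 680864} = \frac{1}{\left(-207299 - 256329\right) - 680864} = \frac{1}{-463628 - 680864} = \frac{1}{-1144492} = - \frac{1}{1144492}$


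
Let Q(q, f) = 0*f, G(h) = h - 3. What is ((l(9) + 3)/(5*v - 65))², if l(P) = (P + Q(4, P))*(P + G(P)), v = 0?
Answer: 19044/4225 ≈ 4.5075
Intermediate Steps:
G(h) = -3 + h
Q(q, f) = 0
l(P) = P*(-3 + 2*P) (l(P) = (P + 0)*(P + (-3 + P)) = P*(-3 + 2*P))
((l(9) + 3)/(5*v - 65))² = ((9*(-3 + 2*9) + 3)/(5*0 - 65))² = ((9*(-3 + 18) + 3)/(0 - 65))² = ((9*15 + 3)/(-65))² = ((135 + 3)*(-1/65))² = (138*(-1/65))² = (-138/65)² = 19044/4225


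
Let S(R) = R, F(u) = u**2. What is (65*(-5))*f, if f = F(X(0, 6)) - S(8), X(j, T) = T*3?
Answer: -102700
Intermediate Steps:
X(j, T) = 3*T
f = 316 (f = (3*6)**2 - 1*8 = 18**2 - 8 = 324 - 8 = 316)
(65*(-5))*f = (65*(-5))*316 = -325*316 = -102700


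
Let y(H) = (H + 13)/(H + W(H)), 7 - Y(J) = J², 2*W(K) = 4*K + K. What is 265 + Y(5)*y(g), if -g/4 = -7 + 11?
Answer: 7393/28 ≈ 264.04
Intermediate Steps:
W(K) = 5*K/2 (W(K) = (4*K + K)/2 = (5*K)/2 = 5*K/2)
Y(J) = 7 - J²
g = -16 (g = -4*(-7 + 11) = -4*4 = -16)
y(H) = 2*(13 + H)/(7*H) (y(H) = (H + 13)/(H + 5*H/2) = (13 + H)/((7*H/2)) = (13 + H)*(2/(7*H)) = 2*(13 + H)/(7*H))
265 + Y(5)*y(g) = 265 + (7 - 1*5²)*((2/7)*(13 - 16)/(-16)) = 265 + (7 - 1*25)*((2/7)*(-1/16)*(-3)) = 265 + (7 - 25)*(3/56) = 265 - 18*3/56 = 265 - 27/28 = 7393/28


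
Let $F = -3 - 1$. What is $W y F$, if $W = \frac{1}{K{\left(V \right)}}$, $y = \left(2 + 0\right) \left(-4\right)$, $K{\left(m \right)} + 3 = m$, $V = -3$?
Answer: $- \frac{16}{3} \approx -5.3333$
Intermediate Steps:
$K{\left(m \right)} = -3 + m$
$F = -4$ ($F = -3 - 1 = -4$)
$y = -8$ ($y = 2 \left(-4\right) = -8$)
$W = - \frac{1}{6}$ ($W = \frac{1}{-3 - 3} = \frac{1}{-6} = - \frac{1}{6} \approx -0.16667$)
$W y F = \left(- \frac{1}{6}\right) \left(-8\right) \left(-4\right) = \frac{4}{3} \left(-4\right) = - \frac{16}{3}$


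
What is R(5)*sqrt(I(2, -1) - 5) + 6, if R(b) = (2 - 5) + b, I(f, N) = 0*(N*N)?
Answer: 6 + 2*I*sqrt(5) ≈ 6.0 + 4.4721*I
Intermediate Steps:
I(f, N) = 0 (I(f, N) = 0*N**2 = 0)
R(b) = -3 + b
R(5)*sqrt(I(2, -1) - 5) + 6 = (-3 + 5)*sqrt(0 - 5) + 6 = 2*sqrt(-5) + 6 = 2*(I*sqrt(5)) + 6 = 2*I*sqrt(5) + 6 = 6 + 2*I*sqrt(5)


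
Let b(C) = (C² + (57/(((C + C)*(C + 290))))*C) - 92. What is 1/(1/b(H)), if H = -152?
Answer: 2117123/92 ≈ 23012.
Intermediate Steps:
b(C) = -92 + C² + 57/(2*(290 + C)) (b(C) = (C² + (57/(((2*C)*(290 + C))))*C) - 92 = (C² + (57/((2*C*(290 + C))))*C) - 92 = (C² + (57*(1/(2*C*(290 + C))))*C) - 92 = (C² + (57/(2*C*(290 + C)))*C) - 92 = (C² + 57/(2*(290 + C))) - 92 = -92 + C² + 57/(2*(290 + C)))
1/(1/b(H)) = 1/(1/((-53303/2 + (-152)³ - 92*(-152) + 290*(-152)²)/(290 - 152))) = 1/(1/((-53303/2 - 3511808 + 13984 + 290*23104)/138)) = 1/(1/((-53303/2 - 3511808 + 13984 + 6700160)/138)) = 1/(1/((1/138)*(6351369/2))) = 1/(1/(2117123/92)) = 1/(92/2117123) = 2117123/92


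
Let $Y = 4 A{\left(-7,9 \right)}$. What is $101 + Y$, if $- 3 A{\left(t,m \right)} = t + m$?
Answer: $\frac{295}{3} \approx 98.333$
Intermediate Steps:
$A{\left(t,m \right)} = - \frac{m}{3} - \frac{t}{3}$ ($A{\left(t,m \right)} = - \frac{t + m}{3} = - \frac{m + t}{3} = - \frac{m}{3} - \frac{t}{3}$)
$Y = - \frac{8}{3}$ ($Y = 4 \left(\left(- \frac{1}{3}\right) 9 - - \frac{7}{3}\right) = 4 \left(-3 + \frac{7}{3}\right) = 4 \left(- \frac{2}{3}\right) = - \frac{8}{3} \approx -2.6667$)
$101 + Y = 101 - \frac{8}{3} = \frac{295}{3}$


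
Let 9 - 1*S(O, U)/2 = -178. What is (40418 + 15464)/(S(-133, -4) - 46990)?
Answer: -27941/23308 ≈ -1.1988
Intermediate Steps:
S(O, U) = 374 (S(O, U) = 18 - 2*(-178) = 18 + 356 = 374)
(40418 + 15464)/(S(-133, -4) - 46990) = (40418 + 15464)/(374 - 46990) = 55882/(-46616) = 55882*(-1/46616) = -27941/23308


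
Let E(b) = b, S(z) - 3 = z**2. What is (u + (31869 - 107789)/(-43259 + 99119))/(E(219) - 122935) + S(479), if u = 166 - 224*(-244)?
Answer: 39320405733911/171372894 ≈ 2.2944e+5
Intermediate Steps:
S(z) = 3 + z**2
u = 54822 (u = 166 + 54656 = 54822)
(u + (31869 - 107789)/(-43259 + 99119))/(E(219) - 122935) + S(479) = (54822 + (31869 - 107789)/(-43259 + 99119))/(219 - 122935) + (3 + 479**2) = (54822 - 75920/55860)/(-122716) + (3 + 229441) = (54822 - 75920*1/55860)*(-1/122716) + 229444 = (54822 - 3796/2793)*(-1/122716) + 229444 = (153114050/2793)*(-1/122716) + 229444 = -76557025/171372894 + 229444 = 39320405733911/171372894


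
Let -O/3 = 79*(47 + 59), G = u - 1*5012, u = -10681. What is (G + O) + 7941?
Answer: -32874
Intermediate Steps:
G = -15693 (G = -10681 - 1*5012 = -10681 - 5012 = -15693)
O = -25122 (O = -237*(47 + 59) = -237*106 = -3*8374 = -25122)
(G + O) + 7941 = (-15693 - 25122) + 7941 = -40815 + 7941 = -32874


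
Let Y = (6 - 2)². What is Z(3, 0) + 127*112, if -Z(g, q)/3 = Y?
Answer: 14176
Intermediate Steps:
Y = 16 (Y = 4² = 16)
Z(g, q) = -48 (Z(g, q) = -3*16 = -48)
Z(3, 0) + 127*112 = -48 + 127*112 = -48 + 14224 = 14176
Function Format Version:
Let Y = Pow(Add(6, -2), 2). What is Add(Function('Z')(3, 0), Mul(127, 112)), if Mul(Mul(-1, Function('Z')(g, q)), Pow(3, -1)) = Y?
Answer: 14176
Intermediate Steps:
Y = 16 (Y = Pow(4, 2) = 16)
Function('Z')(g, q) = -48 (Function('Z')(g, q) = Mul(-3, 16) = -48)
Add(Function('Z')(3, 0), Mul(127, 112)) = Add(-48, Mul(127, 112)) = Add(-48, 14224) = 14176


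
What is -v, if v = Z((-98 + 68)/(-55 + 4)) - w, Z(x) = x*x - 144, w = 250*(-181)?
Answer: -13035734/289 ≈ -45106.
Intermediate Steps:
w = -45250
Z(x) = -144 + x**2 (Z(x) = x**2 - 144 = -144 + x**2)
v = 13035734/289 (v = (-144 + ((-98 + 68)/(-55 + 4))**2) - 1*(-45250) = (-144 + (-30/(-51))**2) + 45250 = (-144 + (-30*(-1/51))**2) + 45250 = (-144 + (10/17)**2) + 45250 = (-144 + 100/289) + 45250 = -41516/289 + 45250 = 13035734/289 ≈ 45106.)
-v = -1*13035734/289 = -13035734/289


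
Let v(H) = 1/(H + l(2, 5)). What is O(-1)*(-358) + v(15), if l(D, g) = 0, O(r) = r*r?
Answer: -5369/15 ≈ -357.93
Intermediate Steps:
O(r) = r**2
v(H) = 1/H (v(H) = 1/(H + 0) = 1/H)
O(-1)*(-358) + v(15) = (-1)**2*(-358) + 1/15 = 1*(-358) + 1/15 = -358 + 1/15 = -5369/15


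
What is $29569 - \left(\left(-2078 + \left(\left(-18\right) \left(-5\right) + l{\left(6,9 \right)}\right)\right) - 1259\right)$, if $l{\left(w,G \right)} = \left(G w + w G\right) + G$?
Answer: $32699$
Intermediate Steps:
$l{\left(w,G \right)} = G + 2 G w$ ($l{\left(w,G \right)} = \left(G w + G w\right) + G = 2 G w + G = G + 2 G w$)
$29569 - \left(\left(-2078 + \left(\left(-18\right) \left(-5\right) + l{\left(6,9 \right)}\right)\right) - 1259\right) = 29569 - \left(\left(-2078 - \left(-90 - 9 \left(1 + 2 \cdot 6\right)\right)\right) - 1259\right) = 29569 - \left(\left(-2078 + \left(90 + 9 \left(1 + 12\right)\right)\right) - 1259\right) = 29569 - \left(\left(-2078 + \left(90 + 9 \cdot 13\right)\right) - 1259\right) = 29569 - \left(\left(-2078 + \left(90 + 117\right)\right) - 1259\right) = 29569 - \left(\left(-2078 + 207\right) - 1259\right) = 29569 - \left(-1871 - 1259\right) = 29569 - -3130 = 29569 + 3130 = 32699$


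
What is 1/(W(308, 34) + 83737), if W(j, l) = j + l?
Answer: 1/84079 ≈ 1.1894e-5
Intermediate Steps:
1/(W(308, 34) + 83737) = 1/((308 + 34) + 83737) = 1/(342 + 83737) = 1/84079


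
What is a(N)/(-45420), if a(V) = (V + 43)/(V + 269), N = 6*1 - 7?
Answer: -7/2028760 ≈ -3.4504e-6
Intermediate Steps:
N = -1 (N = 6 - 7 = -1)
a(V) = (43 + V)/(269 + V)
a(N)/(-45420) = ((43 - 1)/(269 - 1))/(-45420) = (42/268)*(-1/45420) = ((1/268)*42)*(-1/45420) = (21/134)*(-1/45420) = -7/2028760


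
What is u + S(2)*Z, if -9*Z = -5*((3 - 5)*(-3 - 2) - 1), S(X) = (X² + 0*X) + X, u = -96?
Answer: -66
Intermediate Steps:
S(X) = X + X² (S(X) = (X² + 0) + X = X² + X = X + X²)
Z = 5 (Z = -(-5)*((3 - 5)*(-3 - 2) - 1)/9 = -(-5)*(-2*(-5) - 1)/9 = -(-5)*(10 - 1)/9 = -(-5)*9/9 = -⅑*(-45) = 5)
u + S(2)*Z = -96 + (2*(1 + 2))*5 = -96 + (2*3)*5 = -96 + 6*5 = -96 + 30 = -66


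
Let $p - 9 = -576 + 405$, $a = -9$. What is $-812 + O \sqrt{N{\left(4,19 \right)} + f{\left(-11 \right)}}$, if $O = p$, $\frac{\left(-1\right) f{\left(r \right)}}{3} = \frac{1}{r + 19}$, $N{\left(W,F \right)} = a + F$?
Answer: $-812 - \frac{81 \sqrt{154}}{2} \approx -1314.6$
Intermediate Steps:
$N{\left(W,F \right)} = -9 + F$
$f{\left(r \right)} = - \frac{3}{19 + r}$ ($f{\left(r \right)} = - \frac{3}{r + 19} = - \frac{3}{19 + r}$)
$p = -162$ ($p = 9 + \left(-576 + 405\right) = 9 - 171 = -162$)
$O = -162$
$-812 + O \sqrt{N{\left(4,19 \right)} + f{\left(-11 \right)}} = -812 - 162 \sqrt{\left(-9 + 19\right) - \frac{3}{19 - 11}} = -812 - 162 \sqrt{10 - \frac{3}{8}} = -812 - 162 \sqrt{\frac{77}{8}} = -812 - 162 \frac{\sqrt{154}}{4} = -812 - \frac{81 \sqrt{154}}{2}$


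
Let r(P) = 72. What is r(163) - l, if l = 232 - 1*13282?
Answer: 13122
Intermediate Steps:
l = -13050 (l = 232 - 13282 = -13050)
r(163) - l = 72 - 1*(-13050) = 72 + 13050 = 13122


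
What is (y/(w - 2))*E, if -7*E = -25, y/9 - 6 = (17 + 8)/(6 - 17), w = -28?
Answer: -615/154 ≈ -3.9935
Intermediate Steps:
y = 369/11 (y = 54 + 9*((17 + 8)/(6 - 17)) = 54 + 9*(25/(-11)) = 54 + 9*(25*(-1/11)) = 54 + 9*(-25/11) = 54 - 225/11 = 369/11 ≈ 33.545)
E = 25/7 (E = -1/7*(-25) = 25/7 ≈ 3.5714)
(y/(w - 2))*E = ((369/11)/(-28 - 2))*(25/7) = ((369/11)/(-30))*(25/7) = -1/30*369/11*(25/7) = -123/110*25/7 = -615/154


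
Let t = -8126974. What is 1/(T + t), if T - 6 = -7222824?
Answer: -1/15349792 ≈ -6.5147e-8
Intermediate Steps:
T = -7222818 (T = 6 - 7222824 = -7222818)
1/(T + t) = 1/(-7222818 - 8126974) = 1/(-15349792) = -1/15349792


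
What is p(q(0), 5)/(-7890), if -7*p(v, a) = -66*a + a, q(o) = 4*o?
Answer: -65/11046 ≈ -0.0058845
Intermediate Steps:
p(v, a) = 65*a/7 (p(v, a) = -(-66*a + a)/7 = -(-65)*a/7 = 65*a/7)
p(q(0), 5)/(-7890) = ((65/7)*5)/(-7890) = (325/7)*(-1/7890) = -65/11046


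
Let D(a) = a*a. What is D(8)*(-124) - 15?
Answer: -7951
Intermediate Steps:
D(a) = a**2
D(8)*(-124) - 15 = 8**2*(-124) - 15 = 64*(-124) - 15 = -7936 - 15 = -7951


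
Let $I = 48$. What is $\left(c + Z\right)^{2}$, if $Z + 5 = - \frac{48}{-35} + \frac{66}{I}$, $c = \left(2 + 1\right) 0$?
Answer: $\frac{398161}{78400} \approx 5.0786$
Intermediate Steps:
$c = 0$ ($c = 3 \cdot 0 = 0$)
$Z = - \frac{631}{280}$ ($Z = -5 + \left(- \frac{48}{-35} + \frac{66}{48}\right) = -5 + \left(\left(-48\right) \left(- \frac{1}{35}\right) + 66 \cdot \frac{1}{48}\right) = -5 + \left(\frac{48}{35} + \frac{11}{8}\right) = -5 + \frac{769}{280} = - \frac{631}{280} \approx -2.2536$)
$\left(c + Z\right)^{2} = \left(0 - \frac{631}{280}\right)^{2} = \left(- \frac{631}{280}\right)^{2} = \frac{398161}{78400}$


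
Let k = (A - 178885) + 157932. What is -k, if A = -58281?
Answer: 79234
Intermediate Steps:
k = -79234 (k = (-58281 - 178885) + 157932 = -237166 + 157932 = -79234)
-k = -1*(-79234) = 79234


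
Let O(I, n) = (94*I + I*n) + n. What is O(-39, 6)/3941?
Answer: -3894/3941 ≈ -0.98807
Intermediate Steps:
O(I, n) = n + 94*I + I*n
O(-39, 6)/3941 = (6 + 94*(-39) - 39*6)/3941 = (6 - 3666 - 234)*(1/3941) = -3894*1/3941 = -3894/3941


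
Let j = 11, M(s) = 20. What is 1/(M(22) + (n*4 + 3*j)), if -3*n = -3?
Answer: 1/57 ≈ 0.017544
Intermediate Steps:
n = 1 (n = -⅓*(-3) = 1)
1/(M(22) + (n*4 + 3*j)) = 1/(20 + (1*4 + 3*11)) = 1/(20 + (4 + 33)) = 1/(20 + 37) = 1/57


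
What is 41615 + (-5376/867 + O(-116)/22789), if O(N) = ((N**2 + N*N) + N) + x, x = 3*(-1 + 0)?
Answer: 21080320708/506617 ≈ 41610.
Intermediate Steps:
x = -3 (x = 3*(-1) = -3)
O(N) = -3 + N + 2*N**2 (O(N) = ((N**2 + N*N) + N) - 3 = ((N**2 + N**2) + N) - 3 = (2*N**2 + N) - 3 = (N + 2*N**2) - 3 = -3 + N + 2*N**2)
41615 + (-5376/867 + O(-116)/22789) = 41615 + (-5376/867 + (-3 - 116 + 2*(-116)**2)/22789) = 41615 + (-5376*1/867 + (-3 - 116 + 2*13456)*(1/22789)) = 41615 + (-1792/289 + (-3 - 116 + 26912)*(1/22789)) = 41615 + (-1792/289 + 26793*(1/22789)) = 41615 + (-1792/289 + 2061/1753) = 41615 - 2545747/506617 = 21080320708/506617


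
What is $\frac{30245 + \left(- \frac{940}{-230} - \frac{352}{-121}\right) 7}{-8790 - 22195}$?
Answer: $- \frac{1532875}{1567841} \approx -0.9777$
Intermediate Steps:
$\frac{30245 + \left(- \frac{940}{-230} - \frac{352}{-121}\right) 7}{-8790 - 22195} = \frac{30245 + \left(\left(-940\right) \left(- \frac{1}{230}\right) - - \frac{32}{11}\right) 7}{-8790 - 22195} = \frac{30245 + \left(\frac{94}{23} + \frac{32}{11}\right) 7}{-30985} = \left(30245 + \frac{1770}{253} \cdot 7\right) \left(- \frac{1}{30985}\right) = \left(30245 + \frac{12390}{253}\right) \left(- \frac{1}{30985}\right) = \frac{7664375}{253} \left(- \frac{1}{30985}\right) = - \frac{1532875}{1567841}$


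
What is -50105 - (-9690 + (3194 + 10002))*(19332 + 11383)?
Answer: -107736895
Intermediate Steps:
-50105 - (-9690 + (3194 + 10002))*(19332 + 11383) = -50105 - (-9690 + 13196)*30715 = -50105 - 3506*30715 = -50105 - 1*107686790 = -50105 - 107686790 = -107736895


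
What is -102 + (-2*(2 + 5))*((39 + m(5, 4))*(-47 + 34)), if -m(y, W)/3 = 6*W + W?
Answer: -8292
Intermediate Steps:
m(y, W) = -21*W (m(y, W) = -3*(6*W + W) = -21*W)
-102 + (-2*(2 + 5))*((39 + m(5, 4))*(-47 + 34)) = -102 + (-2*(2 + 5))*((39 - 21*4)*(-47 + 34)) = -102 + (-2*7)*((39 - 84)*(-13)) = -102 - (-630)*(-13) = -102 - 14*585 = -102 - 8190 = -8292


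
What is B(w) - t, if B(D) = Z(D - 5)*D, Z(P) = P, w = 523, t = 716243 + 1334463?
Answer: -1779792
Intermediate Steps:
t = 2050706
B(D) = D*(-5 + D) (B(D) = (D - 5)*D = (-5 + D)*D = D*(-5 + D))
B(w) - t = 523*(-5 + 523) - 1*2050706 = 523*518 - 2050706 = 270914 - 2050706 = -1779792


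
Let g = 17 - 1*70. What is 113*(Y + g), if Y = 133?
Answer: 9040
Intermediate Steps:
g = -53 (g = 17 - 70 = -53)
113*(Y + g) = 113*(133 - 53) = 113*80 = 9040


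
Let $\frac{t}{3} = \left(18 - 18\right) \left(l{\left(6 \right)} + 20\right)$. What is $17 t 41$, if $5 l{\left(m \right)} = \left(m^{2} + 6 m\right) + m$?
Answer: $0$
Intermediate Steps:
$l{\left(m \right)} = \frac{m^{2}}{5} + \frac{7 m}{5}$ ($l{\left(m \right)} = \frac{\left(m^{2} + 6 m\right) + m}{5} = \frac{m^{2} + 7 m}{5} = \frac{m^{2}}{5} + \frac{7 m}{5}$)
$t = 0$ ($t = 3 \left(18 - 18\right) \left(\frac{1}{5} \cdot 6 \left(7 + 6\right) + 20\right) = 3 \cdot 0 \left(\frac{1}{5} \cdot 6 \cdot 13 + 20\right) = 3 \cdot 0 \left(\frac{78}{5} + 20\right) = 3 \cdot 0 \cdot \frac{178}{5} = 3 \cdot 0 = 0$)
$17 t 41 = 17 \cdot 0 \cdot 41 = 0 \cdot 41 = 0$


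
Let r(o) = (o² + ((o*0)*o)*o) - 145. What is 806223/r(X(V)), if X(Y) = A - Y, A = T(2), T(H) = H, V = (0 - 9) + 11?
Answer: -806223/145 ≈ -5560.2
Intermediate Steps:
V = 2 (V = -9 + 11 = 2)
A = 2
X(Y) = 2 - Y
r(o) = -145 + o² (r(o) = (o² + (0*o)*o) - 145 = (o² + 0*o) - 145 = (o² + 0) - 145 = o² - 145 = -145 + o²)
806223/r(X(V)) = 806223/(-145 + (2 - 1*2)²) = 806223/(-145 + (2 - 2)²) = 806223/(-145 + 0²) = 806223/(-145 + 0) = 806223/(-145) = 806223*(-1/145) = -806223/145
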